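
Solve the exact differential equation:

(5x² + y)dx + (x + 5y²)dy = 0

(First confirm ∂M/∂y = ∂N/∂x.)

Verify exactness: ∂M/∂y = ∂N/∂x ✓
Find F(x,y) such that ∂F/∂x = M, ∂F/∂y = N
Solution: 5x³/3 + xy + 5y³/3 = C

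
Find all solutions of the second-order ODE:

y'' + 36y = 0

Characteristic equation: r² + 36 = 0
Roots: r = ±6i (complex conjugates)
General solution: y = C₁cos(6x) + C₂sin(6x)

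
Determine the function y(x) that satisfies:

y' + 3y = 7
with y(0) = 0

General solution: y = 7/3 + Ce^(-3x)
Applying y(0) = 0: C = 0 - 7/3 = -7/3
Particular solution: y = 7/3 - (7/3)e^(-3x)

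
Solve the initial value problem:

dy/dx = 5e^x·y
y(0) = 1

General solution: y = Ce^(5e^x)
Applying IC y(0) = 1:
Particular solution: y = e^(5(e^x - 1))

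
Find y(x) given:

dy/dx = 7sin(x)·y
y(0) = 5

General solution: y = Ce^(-7cos(x))
Applying IC y(0) = 5:
Particular solution: y = 5e^(7(1-cos(x)))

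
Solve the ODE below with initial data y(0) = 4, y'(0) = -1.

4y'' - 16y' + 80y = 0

General solution: y = e^(2x)(C₁cos(4x) + C₂sin(4x))
Complex roots r = 2 ± 4i
Applying ICs: C₁ = 4, C₂ = -9/4
Particular solution: y = e^(2x)(4cos(4x) - (9/4)sin(4x))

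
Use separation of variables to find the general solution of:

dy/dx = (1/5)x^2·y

Separating variables and integrating:
ln|y| = x^3/15 + C

General solution: y = Ce^(x^3/15)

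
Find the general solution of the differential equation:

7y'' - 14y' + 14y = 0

Characteristic equation: 7r² - 14r + 14 = 0
Divide by 7: r² - 2r + 2 = 0
Roots: r = 1 ± i (complex conjugates)
General solution: y = e^x(C₁cos(x) + C₂sin(x))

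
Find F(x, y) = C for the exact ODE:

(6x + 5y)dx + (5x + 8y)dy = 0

Verify exactness: ∂M/∂y = ∂N/∂x ✓
Find F(x,y) such that ∂F/∂x = M, ∂F/∂y = N
Solution: 3x² + 5xy + 4y² = C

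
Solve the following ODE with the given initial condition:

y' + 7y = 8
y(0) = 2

General solution: y = 8/7 + Ce^(-7x)
Applying y(0) = 2: C = 2 - 8/7 = 6/7
Particular solution: y = 8/7 + (6/7)e^(-7x)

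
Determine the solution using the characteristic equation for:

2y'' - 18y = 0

Characteristic equation: 2r² - 18 = 0
Divide by 2: r² - 9 = 0
Roots: r = 3, -3 (distinct real)
General solution: y = C₁e^(3x) + C₂e^(-3x)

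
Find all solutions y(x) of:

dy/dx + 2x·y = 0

Using integrating factor method:

General solution: y = Ce^(-x^2)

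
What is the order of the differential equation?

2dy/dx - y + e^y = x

The order is 1 (highest derivative is of order 1).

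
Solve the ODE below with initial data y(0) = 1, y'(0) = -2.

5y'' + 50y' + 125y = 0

General solution: y = (C₁ + C₂x)e^(-5x)
Repeated root r = -5
Applying ICs: C₁ = 1, C₂ = 3
Particular solution: y = (1 + 3x)e^(-5x)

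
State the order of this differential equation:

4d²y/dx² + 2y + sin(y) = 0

The order is 2 (highest derivative is of order 2).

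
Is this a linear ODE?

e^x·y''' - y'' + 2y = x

Yes. Linear (y and its derivatives appear to the first power only, no products of y terms)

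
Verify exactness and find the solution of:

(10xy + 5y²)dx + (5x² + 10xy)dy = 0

Verify exactness: ∂M/∂y = ∂N/∂x ✓
Find F(x,y) such that ∂F/∂x = M, ∂F/∂y = N
Solution: 5x²y + 5xy² = C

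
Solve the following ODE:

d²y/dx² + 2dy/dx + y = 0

Characteristic equation: r² + 2r + 1 = 0
Factored: (r + 1)² = 0
Repeated root: r = -1
General solution: y = (C₁ + C₂x)e^(-x)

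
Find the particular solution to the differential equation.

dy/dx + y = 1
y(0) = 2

General solution: y = 1 + Ce^(-x)
Applying y(0) = 2: C = 2 - 1 = 1
Particular solution: y = 1 + e^(-x)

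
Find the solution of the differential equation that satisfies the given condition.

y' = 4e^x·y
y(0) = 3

General solution: y = Ce^(4e^x)
Applying IC y(0) = 3:
Particular solution: y = 3e^(4(e^x - 1))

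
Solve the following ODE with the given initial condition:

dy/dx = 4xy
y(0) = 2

General solution: y = Ce^(2x²)
Applying IC y(0) = 2:
Particular solution: y = 2e^(2x²)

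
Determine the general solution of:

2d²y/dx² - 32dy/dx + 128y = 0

Characteristic equation: 2r² - 32r + 128 = 0
Divide by 2: r² - 16r + 64 = 0
Factored: (r - 8)² = 0
Repeated root: r = 8
General solution: y = (C₁ + C₂x)e^(8x)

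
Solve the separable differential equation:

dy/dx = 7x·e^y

Separating variables and integrating:
-e^(-y) = 7x²/2 + C

General solution: y = -ln(C - 7x²/2)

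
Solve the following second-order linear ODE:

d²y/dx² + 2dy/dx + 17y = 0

Characteristic equation: r² + 2r + 17 = 0
Roots: r = -1 ± 4i (complex conjugates)
General solution: y = e^(-x)(C₁cos(4x) + C₂sin(4x))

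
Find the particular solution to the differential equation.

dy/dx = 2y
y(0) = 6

General solution: y = Ce^(2x)
Applying IC y(0) = 6:
Particular solution: y = 6e^(2x)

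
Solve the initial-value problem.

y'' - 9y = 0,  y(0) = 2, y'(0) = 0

General solution: y = C₁e^(3x) + C₂e^(-3x)
Applying ICs: C₁ = 1, C₂ = 1
Particular solution: y = e^(3x) + e^(-3x)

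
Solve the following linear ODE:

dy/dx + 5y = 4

Using integrating factor method:

General solution: y = 4/5 + Ce^(-5x)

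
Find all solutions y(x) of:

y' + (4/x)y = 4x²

Using integrating factor method:

General solution: y = (4/7)x^3 + Cx^(-4)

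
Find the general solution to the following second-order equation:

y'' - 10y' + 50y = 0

Characteristic equation: r² - 10r + 50 = 0
Roots: r = 5 ± 5i (complex conjugates)
General solution: y = e^(5x)(C₁cos(5x) + C₂sin(5x))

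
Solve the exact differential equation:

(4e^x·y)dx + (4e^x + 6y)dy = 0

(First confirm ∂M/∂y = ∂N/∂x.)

Verify exactness: ∂M/∂y = ∂N/∂x ✓
Find F(x,y) such that ∂F/∂x = M, ∂F/∂y = N
Solution: 4e^x·y + 3y² = C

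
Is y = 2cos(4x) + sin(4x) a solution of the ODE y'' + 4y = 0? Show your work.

Verification:
y'' = -32cos(4x) - 16sin(4x)
y'' + 4y ≠ 0 (frequency mismatch: got 16 instead of 4)

No, it is not a solution.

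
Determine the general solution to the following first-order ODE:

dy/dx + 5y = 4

Using integrating factor method:

General solution: y = 4/5 + Ce^(-5x)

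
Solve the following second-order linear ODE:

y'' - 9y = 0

Characteristic equation: r² - 9 = 0
Roots: r = 3, -3 (distinct real)
General solution: y = C₁e^(3x) + C₂e^(-3x)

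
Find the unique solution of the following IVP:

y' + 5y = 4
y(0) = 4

General solution: y = 4/5 + Ce^(-5x)
Applying y(0) = 4: C = 4 - 4/5 = 16/5
Particular solution: y = 4/5 + (16/5)e^(-5x)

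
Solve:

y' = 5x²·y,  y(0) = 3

General solution: y = Ce^(5x³/3)
Applying IC y(0) = 3:
Particular solution: y = 3e^(5x³/3)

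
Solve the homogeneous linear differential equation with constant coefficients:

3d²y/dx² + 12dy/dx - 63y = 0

Characteristic equation: 3r² + 12r - 63 = 0
Divide by 3: r² + 4r - 21 = 0
Roots: r = 3, -7 (distinct real)
General solution: y = C₁e^(3x) + C₂e^(-7x)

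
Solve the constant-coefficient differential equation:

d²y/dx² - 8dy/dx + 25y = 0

Characteristic equation: r² - 8r + 25 = 0
Roots: r = 4 ± 3i (complex conjugates)
General solution: y = e^(4x)(C₁cos(3x) + C₂sin(3x))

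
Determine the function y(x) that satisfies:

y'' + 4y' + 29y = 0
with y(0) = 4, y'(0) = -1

General solution: y = e^(-2x)(C₁cos(5x) + C₂sin(5x))
Complex roots r = -2 ± 5i
Applying ICs: C₁ = 4, C₂ = 7/5
Particular solution: y = e^(-2x)(4cos(5x) + (7/5)sin(5x))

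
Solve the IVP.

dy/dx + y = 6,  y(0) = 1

General solution: y = 6 + Ce^(-x)
Applying y(0) = 1: C = 1 - 6 = -5
Particular solution: y = 6 - 5e^(-x)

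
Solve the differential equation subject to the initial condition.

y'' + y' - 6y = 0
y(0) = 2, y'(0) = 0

General solution: y = C₁e^(2x) + C₂e^(-3x)
Applying ICs: C₁ = 6/5, C₂ = 4/5
Particular solution: y = (6/5)e^(2x) + (4/5)e^(-3x)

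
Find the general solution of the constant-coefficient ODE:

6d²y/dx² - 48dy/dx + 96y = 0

Characteristic equation: 6r² - 48r + 96 = 0
Divide by 6: r² - 8r + 16 = 0
Factored: (r - 4)² = 0
Repeated root: r = 4
General solution: y = (C₁ + C₂x)e^(4x)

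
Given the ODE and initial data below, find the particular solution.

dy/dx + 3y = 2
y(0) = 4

General solution: y = 2/3 + Ce^(-3x)
Applying y(0) = 4: C = 4 - 2/3 = 10/3
Particular solution: y = 2/3 + (10/3)e^(-3x)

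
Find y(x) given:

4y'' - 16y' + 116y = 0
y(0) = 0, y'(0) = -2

General solution: y = e^(2x)(C₁cos(5x) + C₂sin(5x))
Complex roots r = 2 ± 5i
Applying ICs: C₁ = 0, C₂ = -2/5
Particular solution: y = e^(2x)(-(2/5)sin(5x))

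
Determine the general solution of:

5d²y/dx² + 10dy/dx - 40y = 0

Characteristic equation: 5r² + 10r - 40 = 0
Divide by 5: r² + 2r - 8 = 0
Roots: r = 2, -4 (distinct real)
General solution: y = C₁e^(2x) + C₂e^(-4x)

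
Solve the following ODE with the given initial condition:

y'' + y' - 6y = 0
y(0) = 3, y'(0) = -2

General solution: y = C₁e^(2x) + C₂e^(-3x)
Applying ICs: C₁ = 7/5, C₂ = 8/5
Particular solution: y = (7/5)e^(2x) + (8/5)e^(-3x)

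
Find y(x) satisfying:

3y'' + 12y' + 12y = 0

Characteristic equation: 3r² + 12r + 12 = 0
Divide by 3: r² + 4r + 4 = 0
Factored: (r + 2)² = 0
Repeated root: r = -2
General solution: y = (C₁ + C₂x)e^(-2x)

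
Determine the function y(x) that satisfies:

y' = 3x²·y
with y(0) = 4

General solution: y = Ce^(x³)
Applying IC y(0) = 4:
Particular solution: y = 4e^(x³)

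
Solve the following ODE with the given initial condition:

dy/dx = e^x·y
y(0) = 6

General solution: y = Ce^(e^x)
Applying IC y(0) = 6:
Particular solution: y = 6e^(e^x - 1)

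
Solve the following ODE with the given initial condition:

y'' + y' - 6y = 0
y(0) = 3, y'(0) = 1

General solution: y = C₁e^(2x) + C₂e^(-3x)
Applying ICs: C₁ = 2, C₂ = 1
Particular solution: y = 2e^(2x) + e^(-3x)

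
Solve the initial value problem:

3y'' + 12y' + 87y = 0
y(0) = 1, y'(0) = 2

General solution: y = e^(-2x)(C₁cos(5x) + C₂sin(5x))
Complex roots r = -2 ± 5i
Applying ICs: C₁ = 1, C₂ = 4/5
Particular solution: y = e^(-2x)(cos(5x) + (4/5)sin(5x))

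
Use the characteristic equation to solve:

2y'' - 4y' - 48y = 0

Characteristic equation: 2r² - 4r - 48 = 0
Divide by 2: r² - 2r - 24 = 0
Roots: r = 6, -4 (distinct real)
General solution: y = C₁e^(6x) + C₂e^(-4x)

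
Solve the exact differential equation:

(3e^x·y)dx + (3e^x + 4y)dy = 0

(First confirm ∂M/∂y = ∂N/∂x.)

Verify exactness: ∂M/∂y = ∂N/∂x ✓
Find F(x,y) such that ∂F/∂x = M, ∂F/∂y = N
Solution: 3e^x·y + 2y² = C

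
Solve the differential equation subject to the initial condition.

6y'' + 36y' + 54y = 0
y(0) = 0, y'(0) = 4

General solution: y = (C₁ + C₂x)e^(-3x)
Repeated root r = -3
Applying ICs: C₁ = 0, C₂ = 4
Particular solution: y = 4xe^(-3x)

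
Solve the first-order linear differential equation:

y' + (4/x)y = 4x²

Using integrating factor method:

General solution: y = (4/7)x^3 + Cx^(-4)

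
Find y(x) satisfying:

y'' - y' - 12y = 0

Characteristic equation: r² - r - 12 = 0
Roots: r = 4, -3 (distinct real)
General solution: y = C₁e^(4x) + C₂e^(-3x)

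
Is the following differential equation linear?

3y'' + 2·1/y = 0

No. Nonlinear (1/y term)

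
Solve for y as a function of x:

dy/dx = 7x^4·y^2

Separating variables and integrating:
-1/y = 7x^5/5 + C

General solution: y^-1 = (-7/5)x^5 + C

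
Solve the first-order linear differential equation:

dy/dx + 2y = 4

Using integrating factor method:

General solution: y = 2 + Ce^(-2x)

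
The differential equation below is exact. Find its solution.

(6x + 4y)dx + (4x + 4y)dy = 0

Verify exactness: ∂M/∂y = ∂N/∂x ✓
Find F(x,y) such that ∂F/∂x = M, ∂F/∂y = N
Solution: 3x² + 4xy + 2y² = C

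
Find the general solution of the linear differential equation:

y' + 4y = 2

Using integrating factor method:

General solution: y = 1/2 + Ce^(-4x)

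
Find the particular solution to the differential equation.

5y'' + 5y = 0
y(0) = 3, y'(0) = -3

General solution: y = C₁cos(x) + C₂sin(x)
Complex roots r = ±i
Applying ICs: C₁ = 3, C₂ = -3
Particular solution: y = 3cos(x) - 3sin(x)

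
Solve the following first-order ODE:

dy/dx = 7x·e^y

Separating variables and integrating:
-e^(-y) = 7x²/2 + C

General solution: y = -ln(C - 7x²/2)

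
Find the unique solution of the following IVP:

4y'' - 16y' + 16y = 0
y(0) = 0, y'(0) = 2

General solution: y = (C₁ + C₂x)e^(2x)
Repeated root r = 2
Applying ICs: C₁ = 0, C₂ = 2
Particular solution: y = 2xe^(2x)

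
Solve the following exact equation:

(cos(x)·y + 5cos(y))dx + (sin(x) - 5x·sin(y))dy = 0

Verify exactness: ∂M/∂y = ∂N/∂x ✓
Find F(x,y) such that ∂F/∂x = M, ∂F/∂y = N
Solution: sin(x)·y + 5x·cos(y) = C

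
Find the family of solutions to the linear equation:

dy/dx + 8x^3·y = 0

Using integrating factor method:

General solution: y = Ce^(-2x^4)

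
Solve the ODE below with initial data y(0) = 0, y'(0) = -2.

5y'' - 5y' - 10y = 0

General solution: y = C₁e^(2x) + C₂e^(-x)
Applying ICs: C₁ = -2/3, C₂ = 2/3
Particular solution: y = -(2/3)e^(2x) + (2/3)e^(-x)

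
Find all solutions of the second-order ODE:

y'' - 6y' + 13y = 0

Characteristic equation: r² - 6r + 13 = 0
Roots: r = 3 ± 2i (complex conjugates)
General solution: y = e^(3x)(C₁cos(2x) + C₂sin(2x))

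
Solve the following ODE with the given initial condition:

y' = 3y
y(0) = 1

General solution: y = Ce^(3x)
Applying IC y(0) = 1:
Particular solution: y = e^(3x)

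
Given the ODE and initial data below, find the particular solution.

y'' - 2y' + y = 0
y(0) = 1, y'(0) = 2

General solution: y = (C₁ + C₂x)e^x
Repeated root r = 1
Applying ICs: C₁ = 1, C₂ = 1
Particular solution: y = (1 + x)e^x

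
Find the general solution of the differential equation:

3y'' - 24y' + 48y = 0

Characteristic equation: 3r² - 24r + 48 = 0
Divide by 3: r² - 8r + 16 = 0
Factored: (r - 4)² = 0
Repeated root: r = 4
General solution: y = (C₁ + C₂x)e^(4x)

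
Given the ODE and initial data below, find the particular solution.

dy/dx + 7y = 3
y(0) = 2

General solution: y = 3/7 + Ce^(-7x)
Applying y(0) = 2: C = 2 - 3/7 = 11/7
Particular solution: y = 3/7 + (11/7)e^(-7x)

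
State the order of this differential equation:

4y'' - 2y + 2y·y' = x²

The order is 2 (highest derivative is of order 2).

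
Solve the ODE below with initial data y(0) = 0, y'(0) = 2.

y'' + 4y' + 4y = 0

General solution: y = (C₁ + C₂x)e^(-2x)
Repeated root r = -2
Applying ICs: C₁ = 0, C₂ = 2
Particular solution: y = 2xe^(-2x)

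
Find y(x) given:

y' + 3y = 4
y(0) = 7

General solution: y = 4/3 + Ce^(-3x)
Applying y(0) = 7: C = 7 - 4/3 = 17/3
Particular solution: y = 4/3 + (17/3)e^(-3x)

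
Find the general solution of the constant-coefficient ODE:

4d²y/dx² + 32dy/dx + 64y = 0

Characteristic equation: 4r² + 32r + 64 = 0
Divide by 4: r² + 8r + 16 = 0
Factored: (r + 4)² = 0
Repeated root: r = -4
General solution: y = (C₁ + C₂x)e^(-4x)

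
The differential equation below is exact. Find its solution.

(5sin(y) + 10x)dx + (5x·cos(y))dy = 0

Verify exactness: ∂M/∂y = ∂N/∂x ✓
Find F(x,y) such that ∂F/∂x = M, ∂F/∂y = N
Solution: 5x·sin(y) + 5x² = C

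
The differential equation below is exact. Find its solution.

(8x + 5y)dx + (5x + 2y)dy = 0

Verify exactness: ∂M/∂y = ∂N/∂x ✓
Find F(x,y) such that ∂F/∂x = M, ∂F/∂y = N
Solution: 4x² + 5xy + y² = C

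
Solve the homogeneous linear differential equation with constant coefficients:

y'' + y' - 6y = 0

Characteristic equation: r² + r - 6 = 0
Roots: r = 2, -3 (distinct real)
General solution: y = C₁e^(2x) + C₂e^(-3x)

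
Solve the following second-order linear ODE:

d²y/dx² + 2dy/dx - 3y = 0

Characteristic equation: r² + 2r - 3 = 0
Roots: r = 1, -3 (distinct real)
General solution: y = C₁e^x + C₂e^(-3x)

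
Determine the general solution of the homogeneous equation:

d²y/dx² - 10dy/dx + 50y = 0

Characteristic equation: r² - 10r + 50 = 0
Roots: r = 5 ± 5i (complex conjugates)
General solution: y = e^(5x)(C₁cos(5x) + C₂sin(5x))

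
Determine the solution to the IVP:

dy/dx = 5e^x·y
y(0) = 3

General solution: y = Ce^(5e^x)
Applying IC y(0) = 3:
Particular solution: y = 3e^(5(e^x - 1))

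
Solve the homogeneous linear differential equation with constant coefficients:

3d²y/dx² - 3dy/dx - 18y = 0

Characteristic equation: 3r² - 3r - 18 = 0
Divide by 3: r² - r - 6 = 0
Roots: r = 3, -2 (distinct real)
General solution: y = C₁e^(3x) + C₂e^(-2x)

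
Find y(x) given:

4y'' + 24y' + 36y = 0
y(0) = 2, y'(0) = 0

General solution: y = (C₁ + C₂x)e^(-3x)
Repeated root r = -3
Applying ICs: C₁ = 2, C₂ = 6
Particular solution: y = (2 + 6x)e^(-3x)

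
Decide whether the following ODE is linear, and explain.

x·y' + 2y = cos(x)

Linear (y and its derivatives appear to the first power only, no products of y terms)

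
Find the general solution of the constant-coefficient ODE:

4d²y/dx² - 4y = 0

Characteristic equation: 4r² - 4 = 0
Divide by 4: r² - 1 = 0
Roots: r = 1, -1 (distinct real)
General solution: y = C₁e^x + C₂e^(-x)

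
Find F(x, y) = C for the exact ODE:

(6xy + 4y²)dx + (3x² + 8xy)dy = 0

Verify exactness: ∂M/∂y = ∂N/∂x ✓
Find F(x,y) such that ∂F/∂x = M, ∂F/∂y = N
Solution: 3x²y + 4xy² = C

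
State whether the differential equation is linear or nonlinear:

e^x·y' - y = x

Linear (y and its derivatives appear to the first power only, no products of y terms)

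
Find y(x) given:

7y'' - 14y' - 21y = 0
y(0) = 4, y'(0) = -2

General solution: y = C₁e^(3x) + C₂e^(-x)
Applying ICs: C₁ = 1/2, C₂ = 7/2
Particular solution: y = (1/2)e^(3x) + (7/2)e^(-x)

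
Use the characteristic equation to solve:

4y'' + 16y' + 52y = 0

Characteristic equation: 4r² + 16r + 52 = 0
Divide by 4: r² + 4r + 13 = 0
Roots: r = -2 ± 3i (complex conjugates)
General solution: y = e^(-2x)(C₁cos(3x) + C₂sin(3x))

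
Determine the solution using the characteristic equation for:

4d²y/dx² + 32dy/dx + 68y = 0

Characteristic equation: 4r² + 32r + 68 = 0
Divide by 4: r² + 8r + 17 = 0
Roots: r = -4 ± i (complex conjugates)
General solution: y = e^(-4x)(C₁cos(x) + C₂sin(x))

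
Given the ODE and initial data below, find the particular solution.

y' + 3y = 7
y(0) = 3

General solution: y = 7/3 + Ce^(-3x)
Applying y(0) = 3: C = 3 - 7/3 = 2/3
Particular solution: y = 7/3 + (2/3)e^(-3x)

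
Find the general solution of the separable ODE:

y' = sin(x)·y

Separating variables and integrating:
ln|y| = -cos(x) + C

General solution: y = Ce^(-cos(x))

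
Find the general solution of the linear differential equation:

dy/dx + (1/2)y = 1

Using integrating factor method:

General solution: y = 2 + Ce^(-x/2)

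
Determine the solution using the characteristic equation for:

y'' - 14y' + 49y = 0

Characteristic equation: r² - 14r + 49 = 0
Factored: (r - 7)² = 0
Repeated root: r = 7
General solution: y = (C₁ + C₂x)e^(7x)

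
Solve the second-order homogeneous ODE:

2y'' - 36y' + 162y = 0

Characteristic equation: 2r² - 36r + 162 = 0
Divide by 2: r² - 18r + 81 = 0
Factored: (r - 9)² = 0
Repeated root: r = 9
General solution: y = (C₁ + C₂x)e^(9x)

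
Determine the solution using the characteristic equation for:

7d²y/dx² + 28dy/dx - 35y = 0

Characteristic equation: 7r² + 28r - 35 = 0
Divide by 7: r² + 4r - 5 = 0
Roots: r = 1, -5 (distinct real)
General solution: y = C₁e^x + C₂e^(-5x)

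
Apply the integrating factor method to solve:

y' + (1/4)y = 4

Using integrating factor method:

General solution: y = 16 + Ce^(-x/4)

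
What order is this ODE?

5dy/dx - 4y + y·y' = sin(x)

The order is 1 (highest derivative is of order 1).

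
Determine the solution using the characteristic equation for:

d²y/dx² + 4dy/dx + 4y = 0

Characteristic equation: r² + 4r + 4 = 0
Factored: (r + 2)² = 0
Repeated root: r = -2
General solution: y = (C₁ + C₂x)e^(-2x)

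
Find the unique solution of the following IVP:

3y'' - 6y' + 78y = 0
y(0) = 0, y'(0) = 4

General solution: y = e^x(C₁cos(5x) + C₂sin(5x))
Complex roots r = 1 ± 5i
Applying ICs: C₁ = 0, C₂ = 4/5
Particular solution: y = e^x((4/5)sin(5x))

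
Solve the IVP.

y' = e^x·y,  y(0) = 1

General solution: y = Ce^(e^x)
Applying IC y(0) = 1:
Particular solution: y = e^(e^x - 1)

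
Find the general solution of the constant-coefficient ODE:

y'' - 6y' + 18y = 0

Characteristic equation: r² - 6r + 18 = 0
Roots: r = 3 ± 3i (complex conjugates)
General solution: y = e^(3x)(C₁cos(3x) + C₂sin(3x))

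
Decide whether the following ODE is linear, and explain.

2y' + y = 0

Linear (y and its derivatives appear to the first power only, no products of y terms)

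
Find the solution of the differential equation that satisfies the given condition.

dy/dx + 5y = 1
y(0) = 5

General solution: y = 1/5 + Ce^(-5x)
Applying y(0) = 5: C = 5 - 1/5 = 24/5
Particular solution: y = 1/5 + (24/5)e^(-5x)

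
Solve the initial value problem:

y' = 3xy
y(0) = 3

General solution: y = Ce^(3x²/2)
Applying IC y(0) = 3:
Particular solution: y = 3e^(3x²/2)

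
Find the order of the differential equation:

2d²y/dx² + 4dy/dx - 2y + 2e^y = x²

The order is 2 (highest derivative is of order 2).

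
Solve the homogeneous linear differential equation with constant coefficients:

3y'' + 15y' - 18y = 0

Characteristic equation: 3r² + 15r - 18 = 0
Divide by 3: r² + 5r - 6 = 0
Roots: r = 1, -6 (distinct real)
General solution: y = C₁e^x + C₂e^(-6x)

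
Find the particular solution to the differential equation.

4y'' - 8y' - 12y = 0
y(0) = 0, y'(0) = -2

General solution: y = C₁e^(3x) + C₂e^(-x)
Applying ICs: C₁ = -1/2, C₂ = 1/2
Particular solution: y = -(1/2)e^(3x) + (1/2)e^(-x)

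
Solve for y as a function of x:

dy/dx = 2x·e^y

Separating variables and integrating:
-e^(-y) = x² + C

General solution: y = -ln(C - x²)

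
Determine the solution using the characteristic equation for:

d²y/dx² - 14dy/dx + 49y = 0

Characteristic equation: r² - 14r + 49 = 0
Factored: (r - 7)² = 0
Repeated root: r = 7
General solution: y = (C₁ + C₂x)e^(7x)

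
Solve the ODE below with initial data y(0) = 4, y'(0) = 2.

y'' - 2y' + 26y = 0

General solution: y = e^x(C₁cos(5x) + C₂sin(5x))
Complex roots r = 1 ± 5i
Applying ICs: C₁ = 4, C₂ = -2/5
Particular solution: y = e^x(4cos(5x) - (2/5)sin(5x))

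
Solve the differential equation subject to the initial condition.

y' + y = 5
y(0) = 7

General solution: y = 5 + Ce^(-x)
Applying y(0) = 7: C = 7 - 5 = 2
Particular solution: y = 5 + 2e^(-x)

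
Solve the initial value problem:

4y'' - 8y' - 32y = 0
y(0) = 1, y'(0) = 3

General solution: y = C₁e^(4x) + C₂e^(-2x)
Applying ICs: C₁ = 5/6, C₂ = 1/6
Particular solution: y = (5/6)e^(4x) + (1/6)e^(-2x)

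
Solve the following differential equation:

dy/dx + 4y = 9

Using integrating factor method:

General solution: y = 9/4 + Ce^(-4x)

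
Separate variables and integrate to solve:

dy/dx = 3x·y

Separating variables and integrating:
ln|y| = 3x^2/2 + C

General solution: y = Ce^(3x^2/2)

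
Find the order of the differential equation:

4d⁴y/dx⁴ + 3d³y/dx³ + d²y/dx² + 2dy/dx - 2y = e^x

The order is 4 (highest derivative is of order 4).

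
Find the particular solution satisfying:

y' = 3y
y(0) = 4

General solution: y = Ce^(3x)
Applying IC y(0) = 4:
Particular solution: y = 4e^(3x)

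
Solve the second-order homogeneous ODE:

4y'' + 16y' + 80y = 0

Characteristic equation: 4r² + 16r + 80 = 0
Divide by 4: r² + 4r + 20 = 0
Roots: r = -2 ± 4i (complex conjugates)
General solution: y = e^(-2x)(C₁cos(4x) + C₂sin(4x))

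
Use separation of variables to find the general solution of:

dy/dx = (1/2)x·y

Separating variables and integrating:
ln|y| = x^2/4 + C

General solution: y = Ce^(x^2/4)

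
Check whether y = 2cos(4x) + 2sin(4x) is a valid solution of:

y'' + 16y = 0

Verification:
y'' = -32cos(4x) - 32sin(4x)
y'' + 16y = 0 ✓

Yes, it is a solution.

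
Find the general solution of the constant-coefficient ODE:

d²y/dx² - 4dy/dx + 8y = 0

Characteristic equation: r² - 4r + 8 = 0
Roots: r = 2 ± 2i (complex conjugates)
General solution: y = e^(2x)(C₁cos(2x) + C₂sin(2x))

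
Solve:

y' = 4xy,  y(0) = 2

General solution: y = Ce^(2x²)
Applying IC y(0) = 2:
Particular solution: y = 2e^(2x²)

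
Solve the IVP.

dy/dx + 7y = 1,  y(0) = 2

General solution: y = 1/7 + Ce^(-7x)
Applying y(0) = 2: C = 2 - 1/7 = 13/7
Particular solution: y = 1/7 + (13/7)e^(-7x)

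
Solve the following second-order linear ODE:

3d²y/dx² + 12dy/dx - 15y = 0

Characteristic equation: 3r² + 12r - 15 = 0
Divide by 3: r² + 4r - 5 = 0
Roots: r = 1, -5 (distinct real)
General solution: y = C₁e^x + C₂e^(-5x)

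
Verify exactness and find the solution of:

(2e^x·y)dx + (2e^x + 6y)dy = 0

Verify exactness: ∂M/∂y = ∂N/∂x ✓
Find F(x,y) such that ∂F/∂x = M, ∂F/∂y = N
Solution: 2e^x·y + 3y² = C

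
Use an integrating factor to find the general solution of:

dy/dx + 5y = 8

Using integrating factor method:

General solution: y = 8/5 + Ce^(-5x)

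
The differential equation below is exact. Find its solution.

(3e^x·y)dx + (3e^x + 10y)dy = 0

Verify exactness: ∂M/∂y = ∂N/∂x ✓
Find F(x,y) such that ∂F/∂x = M, ∂F/∂y = N
Solution: 3e^x·y + 5y² = C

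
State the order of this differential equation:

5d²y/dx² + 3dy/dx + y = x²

The order is 2 (highest derivative is of order 2).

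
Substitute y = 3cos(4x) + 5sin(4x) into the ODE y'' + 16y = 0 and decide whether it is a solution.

Verification:
y'' = -48cos(4x) - 80sin(4x)
y'' + 16y = 0 ✓

Yes, it is a solution.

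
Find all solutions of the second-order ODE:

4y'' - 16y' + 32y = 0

Characteristic equation: 4r² - 16r + 32 = 0
Divide by 4: r² - 4r + 8 = 0
Roots: r = 2 ± 2i (complex conjugates)
General solution: y = e^(2x)(C₁cos(2x) + C₂sin(2x))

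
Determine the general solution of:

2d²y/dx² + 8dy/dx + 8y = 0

Characteristic equation: 2r² + 8r + 8 = 0
Divide by 2: r² + 4r + 4 = 0
Factored: (r + 2)² = 0
Repeated root: r = -2
General solution: y = (C₁ + C₂x)e^(-2x)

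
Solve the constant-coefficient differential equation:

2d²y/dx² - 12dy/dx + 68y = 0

Characteristic equation: 2r² - 12r + 68 = 0
Divide by 2: r² - 6r + 34 = 0
Roots: r = 3 ± 5i (complex conjugates)
General solution: y = e^(3x)(C₁cos(5x) + C₂sin(5x))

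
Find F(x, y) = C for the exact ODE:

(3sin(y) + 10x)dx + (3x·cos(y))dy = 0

Verify exactness: ∂M/∂y = ∂N/∂x ✓
Find F(x,y) such that ∂F/∂x = M, ∂F/∂y = N
Solution: 3x·sin(y) + 5x² = C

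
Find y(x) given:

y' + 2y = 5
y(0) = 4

General solution: y = 5/2 + Ce^(-2x)
Applying y(0) = 4: C = 4 - 5/2 = 3/2
Particular solution: y = 5/2 + (3/2)e^(-2x)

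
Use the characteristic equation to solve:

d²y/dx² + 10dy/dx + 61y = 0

Characteristic equation: r² + 10r + 61 = 0
Roots: r = -5 ± 6i (complex conjugates)
General solution: y = e^(-5x)(C₁cos(6x) + C₂sin(6x))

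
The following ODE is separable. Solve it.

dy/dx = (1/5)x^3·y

Separating variables and integrating:
ln|y| = x^4/20 + C

General solution: y = Ce^(x^4/20)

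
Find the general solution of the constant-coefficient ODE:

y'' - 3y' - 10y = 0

Characteristic equation: r² - 3r - 10 = 0
Roots: r = 5, -2 (distinct real)
General solution: y = C₁e^(5x) + C₂e^(-2x)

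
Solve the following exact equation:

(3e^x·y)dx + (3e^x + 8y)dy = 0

Verify exactness: ∂M/∂y = ∂N/∂x ✓
Find F(x,y) such that ∂F/∂x = M, ∂F/∂y = N
Solution: 3e^x·y + 4y² = C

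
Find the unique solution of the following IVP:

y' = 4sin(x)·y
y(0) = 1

General solution: y = Ce^(-4cos(x))
Applying IC y(0) = 1:
Particular solution: y = e^(4(1-cos(x)))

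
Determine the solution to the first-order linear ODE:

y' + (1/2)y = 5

Using integrating factor method:

General solution: y = 10 + Ce^(-x/2)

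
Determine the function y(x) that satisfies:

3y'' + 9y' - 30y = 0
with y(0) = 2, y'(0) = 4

General solution: y = C₁e^(2x) + C₂e^(-5x)
Applying ICs: C₁ = 2, C₂ = 0
Particular solution: y = 2e^(2x)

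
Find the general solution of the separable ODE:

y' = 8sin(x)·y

Separating variables and integrating:
ln|y| = -8cos(x) + C

General solution: y = Ce^(-8cos(x))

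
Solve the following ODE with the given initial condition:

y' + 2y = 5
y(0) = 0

General solution: y = 5/2 + Ce^(-2x)
Applying y(0) = 0: C = 0 - 5/2 = -5/2
Particular solution: y = 5/2 - (5/2)e^(-2x)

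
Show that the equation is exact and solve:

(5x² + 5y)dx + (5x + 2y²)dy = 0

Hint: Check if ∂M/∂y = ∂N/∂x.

Verify exactness: ∂M/∂y = ∂N/∂x ✓
Find F(x,y) such that ∂F/∂x = M, ∂F/∂y = N
Solution: 5x³/3 + 5xy + 2y³/3 = C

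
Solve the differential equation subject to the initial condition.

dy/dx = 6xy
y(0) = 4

General solution: y = Ce^(3x²)
Applying IC y(0) = 4:
Particular solution: y = 4e^(3x²)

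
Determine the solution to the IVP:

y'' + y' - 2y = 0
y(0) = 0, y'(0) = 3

General solution: y = C₁e^x + C₂e^(-2x)
Applying ICs: C₁ = 1, C₂ = -1
Particular solution: y = e^x - e^(-2x)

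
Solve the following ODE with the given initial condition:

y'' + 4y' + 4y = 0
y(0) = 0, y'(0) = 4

General solution: y = (C₁ + C₂x)e^(-2x)
Repeated root r = -2
Applying ICs: C₁ = 0, C₂ = 4
Particular solution: y = 4xe^(-2x)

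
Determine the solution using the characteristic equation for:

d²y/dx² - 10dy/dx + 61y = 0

Characteristic equation: r² - 10r + 61 = 0
Roots: r = 5 ± 6i (complex conjugates)
General solution: y = e^(5x)(C₁cos(6x) + C₂sin(6x))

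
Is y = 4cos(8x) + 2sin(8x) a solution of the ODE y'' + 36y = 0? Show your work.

Verification:
y'' = -256cos(8x) - 128sin(8x)
y'' + 36y ≠ 0 (frequency mismatch: got 64 instead of 36)

No, it is not a solution.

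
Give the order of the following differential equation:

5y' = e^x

The order is 1 (highest derivative is of order 1).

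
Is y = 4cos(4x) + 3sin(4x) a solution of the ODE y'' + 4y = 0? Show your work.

Verification:
y'' = -64cos(4x) - 48sin(4x)
y'' + 4y ≠ 0 (frequency mismatch: got 16 instead of 4)

No, it is not a solution.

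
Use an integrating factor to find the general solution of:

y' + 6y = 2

Using integrating factor method:

General solution: y = 1/3 + Ce^(-6x)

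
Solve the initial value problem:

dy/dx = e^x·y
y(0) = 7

General solution: y = Ce^(e^x)
Applying IC y(0) = 7:
Particular solution: y = 7e^(e^x - 1)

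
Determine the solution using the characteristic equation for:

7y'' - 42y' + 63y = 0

Characteristic equation: 7r² - 42r + 63 = 0
Divide by 7: r² - 6r + 9 = 0
Factored: (r - 3)² = 0
Repeated root: r = 3
General solution: y = (C₁ + C₂x)e^(3x)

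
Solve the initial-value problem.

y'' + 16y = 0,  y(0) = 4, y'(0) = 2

General solution: y = C₁cos(4x) + C₂sin(4x)
Complex roots r = ±4i
Applying ICs: C₁ = 4, C₂ = 1/2
Particular solution: y = 4cos(4x) + (1/2)sin(4x)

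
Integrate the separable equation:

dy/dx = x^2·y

Separating variables and integrating:
ln|y| = x^3/3 + C

General solution: y = Ce^(x^3/3)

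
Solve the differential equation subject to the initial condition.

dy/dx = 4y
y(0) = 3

General solution: y = Ce^(4x)
Applying IC y(0) = 3:
Particular solution: y = 3e^(4x)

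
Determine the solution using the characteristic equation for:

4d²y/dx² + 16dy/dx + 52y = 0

Characteristic equation: 4r² + 16r + 52 = 0
Divide by 4: r² + 4r + 13 = 0
Roots: r = -2 ± 3i (complex conjugates)
General solution: y = e^(-2x)(C₁cos(3x) + C₂sin(3x))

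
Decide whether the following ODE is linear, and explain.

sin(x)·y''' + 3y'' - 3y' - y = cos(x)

Linear (y and its derivatives appear to the first power only, no products of y terms)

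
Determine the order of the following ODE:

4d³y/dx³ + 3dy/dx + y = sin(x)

The order is 3 (highest derivative is of order 3).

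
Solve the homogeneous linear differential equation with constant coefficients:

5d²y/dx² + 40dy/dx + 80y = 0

Characteristic equation: 5r² + 40r + 80 = 0
Divide by 5: r² + 8r + 16 = 0
Factored: (r + 4)² = 0
Repeated root: r = -4
General solution: y = (C₁ + C₂x)e^(-4x)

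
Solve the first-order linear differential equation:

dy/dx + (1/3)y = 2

Using integrating factor method:

General solution: y = 6 + Ce^(-x/3)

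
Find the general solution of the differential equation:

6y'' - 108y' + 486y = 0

Characteristic equation: 6r² - 108r + 486 = 0
Divide by 6: r² - 18r + 81 = 0
Factored: (r - 9)² = 0
Repeated root: r = 9
General solution: y = (C₁ + C₂x)e^(9x)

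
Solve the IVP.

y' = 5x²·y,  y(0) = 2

General solution: y = Ce^(5x³/3)
Applying IC y(0) = 2:
Particular solution: y = 2e^(5x³/3)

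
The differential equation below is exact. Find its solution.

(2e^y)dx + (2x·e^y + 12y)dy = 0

Verify exactness: ∂M/∂y = ∂N/∂x ✓
Find F(x,y) such that ∂F/∂x = M, ∂F/∂y = N
Solution: 2x·e^y + 6y² = C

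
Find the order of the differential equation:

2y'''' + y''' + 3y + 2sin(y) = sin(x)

The order is 4 (highest derivative is of order 4).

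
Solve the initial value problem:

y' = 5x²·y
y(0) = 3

General solution: y = Ce^(5x³/3)
Applying IC y(0) = 3:
Particular solution: y = 3e^(5x³/3)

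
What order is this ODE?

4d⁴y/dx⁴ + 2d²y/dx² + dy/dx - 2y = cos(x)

The order is 4 (highest derivative is of order 4).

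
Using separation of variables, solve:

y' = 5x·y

Separating variables and integrating:
ln|y| = 5x^2/2 + C

General solution: y = Ce^(5x^2/2)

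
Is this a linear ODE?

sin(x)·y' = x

Yes. Linear (y and its derivatives appear to the first power only, no products of y terms)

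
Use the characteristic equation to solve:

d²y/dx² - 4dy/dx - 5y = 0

Characteristic equation: r² - 4r - 5 = 0
Roots: r = 5, -1 (distinct real)
General solution: y = C₁e^(5x) + C₂e^(-x)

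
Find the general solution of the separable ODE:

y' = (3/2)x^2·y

Separating variables and integrating:
ln|y| = x^3/2 + C

General solution: y = Ce^(x^3/2)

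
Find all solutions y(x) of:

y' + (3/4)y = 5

Using integrating factor method:

General solution: y = 20/3 + Ce^(-3x/4)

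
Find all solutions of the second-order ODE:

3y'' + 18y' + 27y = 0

Characteristic equation: 3r² + 18r + 27 = 0
Divide by 3: r² + 6r + 9 = 0
Factored: (r + 3)² = 0
Repeated root: r = -3
General solution: y = (C₁ + C₂x)e^(-3x)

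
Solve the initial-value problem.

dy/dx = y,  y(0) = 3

General solution: y = Ce^x
Applying IC y(0) = 3:
Particular solution: y = 3e^x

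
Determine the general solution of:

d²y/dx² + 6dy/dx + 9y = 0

Characteristic equation: r² + 6r + 9 = 0
Factored: (r + 3)² = 0
Repeated root: r = -3
General solution: y = (C₁ + C₂x)e^(-3x)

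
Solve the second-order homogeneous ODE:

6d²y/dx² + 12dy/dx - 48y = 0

Characteristic equation: 6r² + 12r - 48 = 0
Divide by 6: r² + 2r - 8 = 0
Roots: r = 2, -4 (distinct real)
General solution: y = C₁e^(2x) + C₂e^(-4x)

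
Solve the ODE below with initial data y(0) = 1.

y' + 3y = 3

General solution: y = 1 + Ce^(-3x)
Applying y(0) = 1: C = 1 - 1 = 0
Particular solution: y = 1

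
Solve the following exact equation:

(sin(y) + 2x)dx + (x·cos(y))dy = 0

Verify exactness: ∂M/∂y = ∂N/∂x ✓
Find F(x,y) such that ∂F/∂x = M, ∂F/∂y = N
Solution: x·sin(y) + x² = C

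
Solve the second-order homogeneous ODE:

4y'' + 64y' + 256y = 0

Characteristic equation: 4r² + 64r + 256 = 0
Divide by 4: r² + 16r + 64 = 0
Factored: (r + 8)² = 0
Repeated root: r = -8
General solution: y = (C₁ + C₂x)e^(-8x)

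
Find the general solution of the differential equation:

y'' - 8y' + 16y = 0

Characteristic equation: r² - 8r + 16 = 0
Factored: (r - 4)² = 0
Repeated root: r = 4
General solution: y = (C₁ + C₂x)e^(4x)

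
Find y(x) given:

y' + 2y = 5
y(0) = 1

General solution: y = 5/2 + Ce^(-2x)
Applying y(0) = 1: C = 1 - 5/2 = -3/2
Particular solution: y = 5/2 - (3/2)e^(-2x)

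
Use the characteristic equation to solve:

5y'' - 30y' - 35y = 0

Characteristic equation: 5r² - 30r - 35 = 0
Divide by 5: r² - 6r - 7 = 0
Roots: r = 7, -1 (distinct real)
General solution: y = C₁e^(7x) + C₂e^(-x)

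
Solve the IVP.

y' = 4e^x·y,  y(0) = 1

General solution: y = Ce^(4e^x)
Applying IC y(0) = 1:
Particular solution: y = e^(4(e^x - 1))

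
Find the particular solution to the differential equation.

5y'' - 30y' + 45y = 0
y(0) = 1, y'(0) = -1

General solution: y = (C₁ + C₂x)e^(3x)
Repeated root r = 3
Applying ICs: C₁ = 1, C₂ = -4
Particular solution: y = (1 - 4x)e^(3x)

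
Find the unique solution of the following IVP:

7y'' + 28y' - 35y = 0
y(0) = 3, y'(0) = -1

General solution: y = C₁e^x + C₂e^(-5x)
Applying ICs: C₁ = 7/3, C₂ = 2/3
Particular solution: y = (7/3)e^x + (2/3)e^(-5x)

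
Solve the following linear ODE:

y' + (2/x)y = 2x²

Using integrating factor method:

General solution: y = (2/5)x^3 + Cx^(-2)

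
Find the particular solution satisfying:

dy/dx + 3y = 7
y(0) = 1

General solution: y = 7/3 + Ce^(-3x)
Applying y(0) = 1: C = 1 - 7/3 = -4/3
Particular solution: y = 7/3 - (4/3)e^(-3x)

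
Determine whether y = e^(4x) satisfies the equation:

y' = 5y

Verification:
y = e^(4x)
y' = 4e^(4x)
But 5y = 5e^(4x)
y' ≠ 5y — the derivative does not match

No, it is not a solution.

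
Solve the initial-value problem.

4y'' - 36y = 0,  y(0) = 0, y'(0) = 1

General solution: y = C₁e^(3x) + C₂e^(-3x)
Applying ICs: C₁ = 1/6, C₂ = -1/6
Particular solution: y = (1/6)e^(3x) - (1/6)e^(-3x)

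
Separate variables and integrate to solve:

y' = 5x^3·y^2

Separating variables and integrating:
-1/y = 5x^4/4 + C

General solution: y^-1 = (-5/4)x^4 + C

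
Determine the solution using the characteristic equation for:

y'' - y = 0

Characteristic equation: r² - 1 = 0
Roots: r = 1, -1 (distinct real)
General solution: y = C₁e^x + C₂e^(-x)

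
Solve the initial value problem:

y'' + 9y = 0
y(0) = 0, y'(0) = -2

General solution: y = C₁cos(3x) + C₂sin(3x)
Complex roots r = ±3i
Applying ICs: C₁ = 0, C₂ = -2/3
Particular solution: y = -(2/3)sin(3x)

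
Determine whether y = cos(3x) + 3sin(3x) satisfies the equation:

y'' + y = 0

Verification:
y'' = -9cos(3x) - 27sin(3x)
y'' + y ≠ 0 (frequency mismatch: got 9 instead of 1)

No, it is not a solution.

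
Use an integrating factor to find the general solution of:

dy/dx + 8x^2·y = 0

Using integrating factor method:

General solution: y = Ce^(-8x^3/3)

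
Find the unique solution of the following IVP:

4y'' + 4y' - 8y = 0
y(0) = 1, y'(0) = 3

General solution: y = C₁e^x + C₂e^(-2x)
Applying ICs: C₁ = 5/3, C₂ = -2/3
Particular solution: y = (5/3)e^x - (2/3)e^(-2x)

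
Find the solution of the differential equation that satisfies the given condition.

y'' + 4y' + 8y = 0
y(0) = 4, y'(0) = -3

General solution: y = e^(-2x)(C₁cos(2x) + C₂sin(2x))
Complex roots r = -2 ± 2i
Applying ICs: C₁ = 4, C₂ = 5/2
Particular solution: y = e^(-2x)(4cos(2x) + (5/2)sin(2x))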